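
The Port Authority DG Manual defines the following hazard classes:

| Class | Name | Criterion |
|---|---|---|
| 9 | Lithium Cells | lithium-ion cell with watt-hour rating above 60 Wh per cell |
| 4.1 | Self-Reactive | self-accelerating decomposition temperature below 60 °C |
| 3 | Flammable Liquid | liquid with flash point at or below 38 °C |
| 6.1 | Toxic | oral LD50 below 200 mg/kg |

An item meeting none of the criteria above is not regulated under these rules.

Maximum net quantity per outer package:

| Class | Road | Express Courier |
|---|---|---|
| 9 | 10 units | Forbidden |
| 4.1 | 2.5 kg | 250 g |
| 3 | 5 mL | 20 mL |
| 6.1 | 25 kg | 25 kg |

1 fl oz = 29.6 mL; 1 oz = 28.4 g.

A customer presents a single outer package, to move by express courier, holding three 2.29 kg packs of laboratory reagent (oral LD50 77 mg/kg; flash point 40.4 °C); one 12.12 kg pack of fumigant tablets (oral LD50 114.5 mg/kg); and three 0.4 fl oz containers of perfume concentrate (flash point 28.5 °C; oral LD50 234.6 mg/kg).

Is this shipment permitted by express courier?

The laboratory reagent has oral LD50 77 mg/kg, which is < 200 mg/kg, so it is Class 6.1 (Toxic).
The fumigant tablets have oral LD50 114.5 mg/kg, which is < 200 mg/kg, so they are Class 6.1 (Toxic).
Perfume concentrate: flash point 28.5 °C ≤ 38 °C → Class 3 (Flammable Liquid).
Class 6.1 net quantity: (three 2.29 kg packs = 6.87 kg) + 12.12 kg = 18.99 kg.
18.99 kg ≤ 25 kg (express courier limit, Class 6.1) — within limit.
Class 3 quantity: three 0.4 fl oz containers = 35.52 mL.
35.52 mL exceeds the express courier limit of 20 mL for Class 3.

No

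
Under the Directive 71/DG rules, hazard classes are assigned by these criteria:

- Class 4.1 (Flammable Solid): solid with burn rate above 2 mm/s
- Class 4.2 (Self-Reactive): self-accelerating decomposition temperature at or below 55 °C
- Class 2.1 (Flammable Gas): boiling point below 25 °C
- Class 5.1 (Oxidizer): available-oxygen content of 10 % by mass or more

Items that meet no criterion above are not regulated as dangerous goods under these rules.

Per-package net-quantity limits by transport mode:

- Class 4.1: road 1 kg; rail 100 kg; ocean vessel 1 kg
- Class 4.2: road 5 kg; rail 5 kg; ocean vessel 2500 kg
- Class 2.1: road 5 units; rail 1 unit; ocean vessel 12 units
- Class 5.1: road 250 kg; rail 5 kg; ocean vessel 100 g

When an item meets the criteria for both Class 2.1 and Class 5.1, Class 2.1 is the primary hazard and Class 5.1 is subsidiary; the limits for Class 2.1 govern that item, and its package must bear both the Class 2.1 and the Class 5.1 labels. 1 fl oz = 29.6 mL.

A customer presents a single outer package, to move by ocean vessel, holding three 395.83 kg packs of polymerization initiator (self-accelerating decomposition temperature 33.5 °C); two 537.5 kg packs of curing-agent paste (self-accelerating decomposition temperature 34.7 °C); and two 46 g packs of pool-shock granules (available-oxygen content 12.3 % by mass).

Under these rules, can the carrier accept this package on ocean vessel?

Yes

With self-accelerating decomposition temperature 33.5 °C (≤ 55 °C), the polymerization initiator falls in Class 4.2.
Self-accelerating decomposition temperature 34.7 °C meets the Class 4.2 criterion (Self-Reactive), so the curing-agent paste is Class 4.2.
The pool-shock granules have available-oxygen content 12.3 % by mass, which is ≥ 10 % by mass, so they are Class 5.1 (Oxidizer).
Class 4.2 net quantity: (three 395.83 kg packs = 1187.49 kg) + (two 537.5 kg packs = 1075 kg) = 2262.49 kg.
2262.49 kg is within the ocean vessel limit of 2500 kg for Class 4.2.
Class 5.1 quantity: two 46 g packs = 92 g.
92 g ≤ 100 g (ocean vessel limit, Class 5.1) — within limit.
Every hazard class is within its ocean vessel limit and no segregation rule is violated.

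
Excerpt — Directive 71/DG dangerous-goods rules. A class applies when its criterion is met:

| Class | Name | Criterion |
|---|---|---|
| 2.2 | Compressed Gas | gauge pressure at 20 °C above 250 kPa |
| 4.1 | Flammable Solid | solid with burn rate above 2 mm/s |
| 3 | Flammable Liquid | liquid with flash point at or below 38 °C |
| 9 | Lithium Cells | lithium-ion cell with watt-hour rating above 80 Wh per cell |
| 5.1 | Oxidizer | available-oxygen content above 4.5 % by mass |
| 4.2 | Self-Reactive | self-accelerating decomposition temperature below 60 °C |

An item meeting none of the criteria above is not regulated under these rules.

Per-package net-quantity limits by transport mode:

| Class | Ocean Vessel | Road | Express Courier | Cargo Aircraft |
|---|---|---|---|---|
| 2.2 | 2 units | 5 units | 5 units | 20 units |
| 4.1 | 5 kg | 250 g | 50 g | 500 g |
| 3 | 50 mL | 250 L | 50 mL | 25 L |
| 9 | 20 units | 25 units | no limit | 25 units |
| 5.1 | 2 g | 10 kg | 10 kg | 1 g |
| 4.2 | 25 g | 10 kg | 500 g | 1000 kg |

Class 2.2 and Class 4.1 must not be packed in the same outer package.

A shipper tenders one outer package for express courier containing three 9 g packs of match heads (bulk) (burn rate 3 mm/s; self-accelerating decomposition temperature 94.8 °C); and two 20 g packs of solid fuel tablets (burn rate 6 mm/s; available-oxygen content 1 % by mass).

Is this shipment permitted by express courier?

No

The match heads (bulk) have burn rate 3 mm/s, which is > 2 mm/s, so they are Class 4.1 (Flammable Solid).
With burn rate 6 mm/s (> 2 mm/s), the solid fuel tablets fall in Class 4.1.
Class 4.1 net quantity: (three 9 g packs = 27 g) + (two 20 g packs = 40 g) = 67 g.
67 g > 50 g (express courier limit, Class 4.1) — over the limit.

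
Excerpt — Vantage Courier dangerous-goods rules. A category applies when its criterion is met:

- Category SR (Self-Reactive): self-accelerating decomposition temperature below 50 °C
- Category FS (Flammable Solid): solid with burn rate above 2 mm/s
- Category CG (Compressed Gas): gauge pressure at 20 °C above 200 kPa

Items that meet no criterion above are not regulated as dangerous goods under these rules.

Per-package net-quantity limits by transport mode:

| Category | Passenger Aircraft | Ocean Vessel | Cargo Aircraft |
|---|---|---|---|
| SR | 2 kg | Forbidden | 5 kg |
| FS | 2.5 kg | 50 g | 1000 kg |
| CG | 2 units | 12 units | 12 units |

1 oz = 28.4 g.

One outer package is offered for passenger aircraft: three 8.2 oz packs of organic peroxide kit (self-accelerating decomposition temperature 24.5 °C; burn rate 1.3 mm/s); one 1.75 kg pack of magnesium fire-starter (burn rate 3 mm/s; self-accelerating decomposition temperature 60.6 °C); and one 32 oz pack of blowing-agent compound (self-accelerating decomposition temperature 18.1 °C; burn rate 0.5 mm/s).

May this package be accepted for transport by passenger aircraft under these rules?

With self-accelerating decomposition temperature 24.5 °C (< 50 °C), the organic peroxide kit falls in Category SR.
With burn rate 3 mm/s (> 2 mm/s), the magnesium fire-starter falls in Category FS.
With self-accelerating decomposition temperature 18.1 °C (< 50 °C), the blowing-agent compound falls in Category SR.
Category SR net quantity: (three 8.2 oz packs = 698.64 g) + (one 32 oz pack = 908.8 g) = 1607.44 g.
1607.44 g is within the passenger aircraft limit of 2 kg for Category SR.
Category FS quantity: 1.75 kg.
1.75 kg is within the passenger aircraft limit of 2.5 kg for Category FS.
Every hazard category is within its passenger aircraft limit and no segregation rule is violated.

Yes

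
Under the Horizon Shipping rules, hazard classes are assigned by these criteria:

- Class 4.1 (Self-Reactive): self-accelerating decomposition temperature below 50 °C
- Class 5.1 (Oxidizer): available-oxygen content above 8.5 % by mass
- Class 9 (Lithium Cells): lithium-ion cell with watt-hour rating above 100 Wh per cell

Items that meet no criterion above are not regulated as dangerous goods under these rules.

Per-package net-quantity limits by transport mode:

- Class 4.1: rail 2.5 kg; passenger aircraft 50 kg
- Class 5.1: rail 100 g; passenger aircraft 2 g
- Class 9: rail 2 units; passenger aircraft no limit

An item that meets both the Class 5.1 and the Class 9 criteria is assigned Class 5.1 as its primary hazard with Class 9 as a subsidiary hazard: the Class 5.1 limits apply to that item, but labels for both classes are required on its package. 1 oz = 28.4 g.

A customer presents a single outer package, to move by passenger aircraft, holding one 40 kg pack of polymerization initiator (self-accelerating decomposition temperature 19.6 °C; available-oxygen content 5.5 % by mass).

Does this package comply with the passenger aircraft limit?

Polymerization initiator: self-accelerating decomposition temperature 19.6 °C < 50 °C → Class 4.1 (Self-Reactive).
Class 4.1 quantity: 40 kg.
That is within the Class 4.1 passenger aircraft limit of 50 kg.

Yes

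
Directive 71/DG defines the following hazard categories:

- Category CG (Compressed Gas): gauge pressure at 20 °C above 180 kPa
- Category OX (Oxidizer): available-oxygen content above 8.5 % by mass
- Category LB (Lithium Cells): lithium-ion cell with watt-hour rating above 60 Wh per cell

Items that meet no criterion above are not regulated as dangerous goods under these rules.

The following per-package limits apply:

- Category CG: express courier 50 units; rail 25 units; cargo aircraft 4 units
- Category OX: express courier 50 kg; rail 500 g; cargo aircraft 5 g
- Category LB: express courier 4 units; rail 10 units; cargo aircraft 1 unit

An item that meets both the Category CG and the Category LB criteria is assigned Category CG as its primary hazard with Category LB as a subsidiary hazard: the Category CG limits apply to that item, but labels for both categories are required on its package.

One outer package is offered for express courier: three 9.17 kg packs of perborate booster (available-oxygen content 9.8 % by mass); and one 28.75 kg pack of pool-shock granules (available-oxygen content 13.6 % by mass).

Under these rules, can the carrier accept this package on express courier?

No

Perborate booster: available-oxygen content 9.8 % by mass > 8.5 % by mass → Category OX (Oxidizer).
Pool-shock granules: available-oxygen content 13.6 % by mass > 8.5 % by mass → Category OX (Oxidizer).
Category OX net quantity: (three 9.17 kg packs = 27.51 kg) + 28.75 kg = 56.26 kg.
56.26 kg exceeds the express courier limit of 50 kg for Category OX.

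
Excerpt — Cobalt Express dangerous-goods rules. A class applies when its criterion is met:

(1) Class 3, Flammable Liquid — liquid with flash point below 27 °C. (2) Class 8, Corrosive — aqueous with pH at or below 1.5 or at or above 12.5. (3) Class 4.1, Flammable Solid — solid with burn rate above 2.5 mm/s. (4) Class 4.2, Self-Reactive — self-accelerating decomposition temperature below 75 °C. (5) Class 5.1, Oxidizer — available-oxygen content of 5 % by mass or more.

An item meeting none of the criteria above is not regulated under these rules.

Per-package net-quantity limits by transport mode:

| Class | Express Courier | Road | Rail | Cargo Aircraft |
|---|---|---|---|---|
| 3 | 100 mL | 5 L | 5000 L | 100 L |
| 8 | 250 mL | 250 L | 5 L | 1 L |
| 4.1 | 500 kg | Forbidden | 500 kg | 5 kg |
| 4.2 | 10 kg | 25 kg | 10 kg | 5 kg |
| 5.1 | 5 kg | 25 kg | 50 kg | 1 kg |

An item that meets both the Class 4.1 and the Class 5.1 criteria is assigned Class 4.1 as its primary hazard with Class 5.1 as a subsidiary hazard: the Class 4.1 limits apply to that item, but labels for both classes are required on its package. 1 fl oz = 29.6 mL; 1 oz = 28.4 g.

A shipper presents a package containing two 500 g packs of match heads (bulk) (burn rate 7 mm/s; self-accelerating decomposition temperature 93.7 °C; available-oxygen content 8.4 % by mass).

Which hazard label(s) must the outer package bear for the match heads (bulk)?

Match heads (bulk): burn rate 7 mm/s > 2.5 mm/s → Class 4.1 (Flammable Solid).
Match heads (bulk): available-oxygen content 8.4 % by mass ≥ 5 % by mass → Class 5.1 (Oxidizer).
By the precedence rule Class 4.1 is primary and Class 5.1 is subsidiary, and that rule requires both labels on the package.

Class 4.1 and 5.1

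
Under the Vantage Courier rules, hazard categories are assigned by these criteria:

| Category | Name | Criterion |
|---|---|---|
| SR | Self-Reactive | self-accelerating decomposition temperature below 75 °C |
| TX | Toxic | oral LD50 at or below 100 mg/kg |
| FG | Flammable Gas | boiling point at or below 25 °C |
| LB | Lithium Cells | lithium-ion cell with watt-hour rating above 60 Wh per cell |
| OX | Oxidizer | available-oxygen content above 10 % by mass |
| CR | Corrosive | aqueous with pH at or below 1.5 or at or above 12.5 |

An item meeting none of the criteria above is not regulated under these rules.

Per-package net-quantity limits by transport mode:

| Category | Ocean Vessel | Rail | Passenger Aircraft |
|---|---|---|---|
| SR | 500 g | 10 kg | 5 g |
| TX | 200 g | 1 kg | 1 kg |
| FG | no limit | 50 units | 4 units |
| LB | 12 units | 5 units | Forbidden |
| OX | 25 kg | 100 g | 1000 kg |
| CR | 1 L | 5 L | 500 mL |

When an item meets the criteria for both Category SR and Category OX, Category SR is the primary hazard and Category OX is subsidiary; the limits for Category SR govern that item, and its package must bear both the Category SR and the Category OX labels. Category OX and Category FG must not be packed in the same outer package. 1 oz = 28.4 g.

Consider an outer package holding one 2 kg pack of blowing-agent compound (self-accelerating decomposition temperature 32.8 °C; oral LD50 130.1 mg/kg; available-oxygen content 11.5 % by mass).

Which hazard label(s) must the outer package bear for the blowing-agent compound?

Category OX and SR

With self-accelerating decomposition temperature 32.8 °C (< 75 °C), the blowing-agent compound falls in Category SR.
Available-oxygen content 11.5 % by mass meets the Category OX criterion (Oxidizer), so the blowing-agent compound is Category OX.
By the precedence rule Category SR is primary and Category OX is subsidiary, and that rule requires both labels on the package.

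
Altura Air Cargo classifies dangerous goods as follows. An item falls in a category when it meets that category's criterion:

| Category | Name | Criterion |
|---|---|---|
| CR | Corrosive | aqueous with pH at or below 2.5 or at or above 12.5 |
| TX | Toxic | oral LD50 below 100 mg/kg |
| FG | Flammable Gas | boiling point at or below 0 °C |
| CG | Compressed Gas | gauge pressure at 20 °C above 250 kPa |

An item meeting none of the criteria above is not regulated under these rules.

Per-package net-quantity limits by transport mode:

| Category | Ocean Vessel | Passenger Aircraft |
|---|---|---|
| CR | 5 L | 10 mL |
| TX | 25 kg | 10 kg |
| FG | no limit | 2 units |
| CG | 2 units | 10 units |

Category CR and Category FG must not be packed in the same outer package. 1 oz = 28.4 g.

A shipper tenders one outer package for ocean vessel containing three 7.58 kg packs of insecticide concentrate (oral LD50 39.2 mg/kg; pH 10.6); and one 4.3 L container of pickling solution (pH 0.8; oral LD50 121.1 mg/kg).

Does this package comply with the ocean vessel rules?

Oral LD50 39.2 mg/kg meets the Category TX criterion (Toxic), so the insecticide concentrate is Category TX.
pH 0.8 meets the Category CR criterion (Corrosive), so the pickling solution is Category CR.
Category CR quantity: 4.3 L.
That is within the Category CR ocean vessel limit of 5 L.
Category TX quantity: three 7.58 kg packs = 22.74 kg.
22.74 kg is within the ocean vessel limit of 25 kg for Category TX.
The segregation rule (Category CR with Category FG) does not apply to Category CR with Category TX.
Every hazard category is within its ocean vessel limit and no segregation rule is violated.

Yes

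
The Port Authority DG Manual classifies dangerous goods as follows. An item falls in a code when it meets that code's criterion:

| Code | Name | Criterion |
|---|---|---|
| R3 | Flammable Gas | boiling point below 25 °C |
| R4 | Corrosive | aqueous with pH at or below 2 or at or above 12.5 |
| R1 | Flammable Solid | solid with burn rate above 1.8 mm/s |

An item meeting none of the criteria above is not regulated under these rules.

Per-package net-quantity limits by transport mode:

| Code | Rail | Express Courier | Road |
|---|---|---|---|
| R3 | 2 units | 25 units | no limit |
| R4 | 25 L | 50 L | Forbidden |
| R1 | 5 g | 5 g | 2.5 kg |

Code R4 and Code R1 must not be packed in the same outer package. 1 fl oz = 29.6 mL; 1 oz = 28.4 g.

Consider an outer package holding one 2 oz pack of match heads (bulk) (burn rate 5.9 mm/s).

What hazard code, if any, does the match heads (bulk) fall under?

Code R1

The match heads (bulk) have burn rate 5.9 mm/s, which is > 1.8 mm/s, so they are Code R1 (Flammable Solid).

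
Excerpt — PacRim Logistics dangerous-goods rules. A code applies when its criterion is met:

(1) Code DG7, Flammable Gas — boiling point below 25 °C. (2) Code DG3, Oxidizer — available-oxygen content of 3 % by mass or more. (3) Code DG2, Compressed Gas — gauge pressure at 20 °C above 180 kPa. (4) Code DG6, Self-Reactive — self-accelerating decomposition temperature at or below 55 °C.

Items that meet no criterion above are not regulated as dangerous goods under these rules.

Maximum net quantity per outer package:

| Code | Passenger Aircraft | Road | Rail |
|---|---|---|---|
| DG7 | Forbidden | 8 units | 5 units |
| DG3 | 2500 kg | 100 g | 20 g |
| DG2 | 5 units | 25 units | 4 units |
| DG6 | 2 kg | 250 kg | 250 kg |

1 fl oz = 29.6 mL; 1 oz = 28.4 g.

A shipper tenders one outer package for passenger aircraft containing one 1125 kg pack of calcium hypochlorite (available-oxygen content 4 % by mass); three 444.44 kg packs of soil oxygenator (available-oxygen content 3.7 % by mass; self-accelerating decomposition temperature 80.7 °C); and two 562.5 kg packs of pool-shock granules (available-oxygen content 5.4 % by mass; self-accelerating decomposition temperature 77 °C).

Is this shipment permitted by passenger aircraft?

No

The calcium hypochlorite has available-oxygen content 4 % by mass, which is ≥ 3 % by mass, so it is Code DG3 (Oxidizer).
The soil oxygenator has available-oxygen content 3.7 % by mass, which is ≥ 3 % by mass, so it is Code DG3 (Oxidizer).
Pool-shock granules: available-oxygen content 5.4 % by mass ≥ 3 % by mass → Code DG3 (Oxidizer).
Total Code DG3: 1125 kg + (three 444.44 kg packs = 1333.32 kg) + (two 562.5 kg packs = 1125 kg) = 3583.32 kg.
3583.32 kg > 2500 kg (passenger aircraft limit, Code DG3) — over the limit.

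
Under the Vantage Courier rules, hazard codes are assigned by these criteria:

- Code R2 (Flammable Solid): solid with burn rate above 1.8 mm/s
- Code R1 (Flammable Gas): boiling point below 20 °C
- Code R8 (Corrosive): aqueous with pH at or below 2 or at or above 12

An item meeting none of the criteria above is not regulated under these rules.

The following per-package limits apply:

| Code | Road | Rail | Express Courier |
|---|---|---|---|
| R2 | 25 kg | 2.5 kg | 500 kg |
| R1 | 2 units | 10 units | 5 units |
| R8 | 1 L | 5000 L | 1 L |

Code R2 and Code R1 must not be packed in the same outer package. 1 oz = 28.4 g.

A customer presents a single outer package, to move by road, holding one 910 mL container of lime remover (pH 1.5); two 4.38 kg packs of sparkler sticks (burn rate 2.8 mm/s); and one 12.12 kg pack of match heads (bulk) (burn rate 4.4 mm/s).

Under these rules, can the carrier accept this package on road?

With pH 1.5 (≤ 2), the lime remover falls in Code R8.
Burn rate 2.8 mm/s meets the Code R2 criterion (Flammable Solid), so the sparkler sticks are Code R2.
With burn rate 4.4 mm/s (> 1.8 mm/s), the match heads (bulk) fall in Code R2.
Code R2 net quantity: (two 4.38 kg packs = 8.76 kg) + 12.12 kg = 20.88 kg.
20.88 kg ≤ 25 kg (road limit, Code R2) — within limit.
Code R8 quantity: 910 mL.
910 mL ≤ 1 L (road limit, Code R8) — within limit.
The segregation rule (Code R2 with Code R1) does not apply to Code R2 with Code R8.
Every hazard code is within its road limit and no segregation rule is violated.

Yes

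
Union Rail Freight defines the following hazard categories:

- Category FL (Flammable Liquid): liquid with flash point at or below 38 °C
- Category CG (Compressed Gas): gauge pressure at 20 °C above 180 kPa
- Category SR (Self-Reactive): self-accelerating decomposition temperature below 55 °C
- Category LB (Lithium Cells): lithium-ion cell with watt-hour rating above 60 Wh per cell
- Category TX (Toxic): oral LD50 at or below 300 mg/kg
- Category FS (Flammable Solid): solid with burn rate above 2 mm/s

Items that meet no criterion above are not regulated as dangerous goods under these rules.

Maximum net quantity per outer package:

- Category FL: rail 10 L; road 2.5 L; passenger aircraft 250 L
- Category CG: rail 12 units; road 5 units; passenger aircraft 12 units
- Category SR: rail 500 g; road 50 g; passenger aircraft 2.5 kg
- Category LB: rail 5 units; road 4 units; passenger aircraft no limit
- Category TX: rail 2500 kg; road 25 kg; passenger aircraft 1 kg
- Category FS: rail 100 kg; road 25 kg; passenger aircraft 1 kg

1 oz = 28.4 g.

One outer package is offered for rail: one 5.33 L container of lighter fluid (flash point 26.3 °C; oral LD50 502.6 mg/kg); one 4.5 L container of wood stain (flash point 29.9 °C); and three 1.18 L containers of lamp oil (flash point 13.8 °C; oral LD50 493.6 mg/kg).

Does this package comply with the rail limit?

No

With flash point 26.3 °C (≤ 38 °C), the lighter fluid falls in Category FL.
The wood stain has flash point 29.9 °C, which is ≤ 38 °C, so it is Category FL (Flammable Liquid).
Flash point 13.8 °C meets the Category FL criterion (Flammable Liquid), so the lamp oil is Category FL.
Category FL net quantity: 5.33 L + 4.5 L + (three 1.18 L containers = 3.54 L) = 13.37 L.
13.37 L > 10 L (rail limit, Category FL) — over the limit.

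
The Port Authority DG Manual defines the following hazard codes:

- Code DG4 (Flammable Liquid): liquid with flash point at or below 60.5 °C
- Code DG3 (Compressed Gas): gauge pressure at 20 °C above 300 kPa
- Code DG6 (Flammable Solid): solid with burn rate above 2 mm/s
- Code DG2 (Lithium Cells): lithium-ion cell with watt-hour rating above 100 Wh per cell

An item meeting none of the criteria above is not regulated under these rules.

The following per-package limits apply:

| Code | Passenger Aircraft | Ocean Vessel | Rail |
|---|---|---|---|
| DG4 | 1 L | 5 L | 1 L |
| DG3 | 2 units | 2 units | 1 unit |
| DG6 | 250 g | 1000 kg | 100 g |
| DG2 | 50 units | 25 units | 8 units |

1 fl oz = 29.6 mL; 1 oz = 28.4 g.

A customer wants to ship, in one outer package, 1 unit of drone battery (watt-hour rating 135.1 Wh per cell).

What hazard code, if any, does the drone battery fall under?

The drone battery has watt-hour rating 135.1 Wh per cell, which is > 100 Wh per cell, so it is Code DG2 (Lithium Cells).

Code DG2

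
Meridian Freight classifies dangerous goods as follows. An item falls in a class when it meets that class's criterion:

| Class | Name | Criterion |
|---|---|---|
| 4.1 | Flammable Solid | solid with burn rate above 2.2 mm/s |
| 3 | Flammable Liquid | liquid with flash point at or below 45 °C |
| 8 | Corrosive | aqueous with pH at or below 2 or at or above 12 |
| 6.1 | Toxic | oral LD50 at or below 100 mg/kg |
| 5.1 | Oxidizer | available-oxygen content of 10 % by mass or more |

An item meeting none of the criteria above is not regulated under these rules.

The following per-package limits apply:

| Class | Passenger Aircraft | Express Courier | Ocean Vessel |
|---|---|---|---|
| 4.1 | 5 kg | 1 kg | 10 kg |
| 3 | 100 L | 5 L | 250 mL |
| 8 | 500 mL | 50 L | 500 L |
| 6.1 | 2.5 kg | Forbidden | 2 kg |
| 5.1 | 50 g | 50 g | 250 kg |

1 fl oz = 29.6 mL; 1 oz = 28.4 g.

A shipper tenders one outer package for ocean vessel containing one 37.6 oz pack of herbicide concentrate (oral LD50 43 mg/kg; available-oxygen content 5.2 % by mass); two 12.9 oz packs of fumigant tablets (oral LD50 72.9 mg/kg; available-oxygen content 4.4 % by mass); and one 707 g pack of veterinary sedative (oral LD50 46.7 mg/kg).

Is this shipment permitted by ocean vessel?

Oral LD50 43 mg/kg meets the Class 6.1 criterion (Toxic), so the herbicide concentrate is Class 6.1.
The fumigant tablets have oral LD50 72.9 mg/kg, which is ≤ 100 mg/kg, so they are Class 6.1 (Toxic).
Veterinary sedative: oral LD50 46.7 mg/kg ≤ 100 mg/kg → Class 6.1 (Toxic).
Total Class 6.1: (one 37.6 oz pack = 1067.84 g) + (two 12.9 oz packs = 732.72 g) + 707 g = 2507.56 g.
That exceeds the Class 6.1 ocean vessel limit of 2 kg.

No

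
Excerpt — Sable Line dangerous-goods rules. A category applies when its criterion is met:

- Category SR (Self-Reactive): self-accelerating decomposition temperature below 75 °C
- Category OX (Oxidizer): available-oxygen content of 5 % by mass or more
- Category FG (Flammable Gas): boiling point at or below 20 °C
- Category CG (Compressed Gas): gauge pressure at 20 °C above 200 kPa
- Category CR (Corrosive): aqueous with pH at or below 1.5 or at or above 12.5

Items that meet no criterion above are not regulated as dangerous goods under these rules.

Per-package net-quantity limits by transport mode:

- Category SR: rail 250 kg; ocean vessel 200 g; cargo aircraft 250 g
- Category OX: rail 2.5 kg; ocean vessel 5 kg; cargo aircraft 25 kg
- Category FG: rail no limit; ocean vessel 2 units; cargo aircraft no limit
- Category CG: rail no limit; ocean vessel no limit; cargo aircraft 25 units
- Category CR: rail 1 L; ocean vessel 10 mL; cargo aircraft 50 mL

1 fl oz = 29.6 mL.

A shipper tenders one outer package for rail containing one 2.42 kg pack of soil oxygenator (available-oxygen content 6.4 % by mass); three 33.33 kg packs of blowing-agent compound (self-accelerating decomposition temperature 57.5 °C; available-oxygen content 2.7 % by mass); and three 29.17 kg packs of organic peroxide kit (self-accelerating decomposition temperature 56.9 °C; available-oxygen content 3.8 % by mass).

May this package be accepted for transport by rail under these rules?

With available-oxygen content 6.4 % by mass (≥ 5 % by mass), the soil oxygenator falls in Category OX.
Blowing-agent compound: self-accelerating decomposition temperature 57.5 °C < 75 °C → Category SR (Self-Reactive).
Self-accelerating decomposition temperature 56.9 °C meets the Category SR criterion (Self-Reactive), so the organic peroxide kit is Category SR.
Category OX quantity: 2.42 kg.
That is within the Category OX rail limit of 2.5 kg.
Total Category SR: (three 33.33 kg packs = 99.99 kg) + (three 29.17 kg packs = 87.51 kg) = 187.5 kg.
That is within the Category SR rail limit of 250 kg.
Every hazard category is within its rail limit and no segregation rule is violated.

Yes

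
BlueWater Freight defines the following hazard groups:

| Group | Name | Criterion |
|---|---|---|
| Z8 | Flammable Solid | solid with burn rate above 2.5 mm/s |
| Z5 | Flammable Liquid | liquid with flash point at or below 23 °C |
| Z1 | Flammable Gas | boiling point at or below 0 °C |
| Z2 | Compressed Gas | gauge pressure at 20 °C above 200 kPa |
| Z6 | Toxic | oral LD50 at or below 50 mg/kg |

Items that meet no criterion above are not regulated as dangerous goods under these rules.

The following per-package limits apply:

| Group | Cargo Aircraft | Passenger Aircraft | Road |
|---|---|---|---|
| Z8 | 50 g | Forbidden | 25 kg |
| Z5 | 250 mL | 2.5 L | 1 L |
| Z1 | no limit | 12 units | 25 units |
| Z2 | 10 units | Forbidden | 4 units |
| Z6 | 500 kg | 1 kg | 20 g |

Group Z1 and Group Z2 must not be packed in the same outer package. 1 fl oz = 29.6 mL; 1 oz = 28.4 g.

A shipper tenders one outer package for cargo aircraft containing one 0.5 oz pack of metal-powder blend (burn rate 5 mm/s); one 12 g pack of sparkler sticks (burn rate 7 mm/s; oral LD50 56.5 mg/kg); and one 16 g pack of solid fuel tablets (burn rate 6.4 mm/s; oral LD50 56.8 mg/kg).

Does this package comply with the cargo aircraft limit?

Yes

Metal-powder blend: burn rate 5 mm/s > 2.5 mm/s → Group Z8 (Flammable Solid).
The sparkler sticks have burn rate 7 mm/s, which is > 2.5 mm/s, so they are Group Z8 (Flammable Solid).
Solid fuel tablets: burn rate 6.4 mm/s > 2.5 mm/s → Group Z8 (Flammable Solid).
Group Z8 net quantity: (one 0.5 oz pack = 14.2 g) + 12 g + 16 g = 42.2 g.
42.2 g ≤ 50 g (cargo aircraft limit, Group Z8) — within limit.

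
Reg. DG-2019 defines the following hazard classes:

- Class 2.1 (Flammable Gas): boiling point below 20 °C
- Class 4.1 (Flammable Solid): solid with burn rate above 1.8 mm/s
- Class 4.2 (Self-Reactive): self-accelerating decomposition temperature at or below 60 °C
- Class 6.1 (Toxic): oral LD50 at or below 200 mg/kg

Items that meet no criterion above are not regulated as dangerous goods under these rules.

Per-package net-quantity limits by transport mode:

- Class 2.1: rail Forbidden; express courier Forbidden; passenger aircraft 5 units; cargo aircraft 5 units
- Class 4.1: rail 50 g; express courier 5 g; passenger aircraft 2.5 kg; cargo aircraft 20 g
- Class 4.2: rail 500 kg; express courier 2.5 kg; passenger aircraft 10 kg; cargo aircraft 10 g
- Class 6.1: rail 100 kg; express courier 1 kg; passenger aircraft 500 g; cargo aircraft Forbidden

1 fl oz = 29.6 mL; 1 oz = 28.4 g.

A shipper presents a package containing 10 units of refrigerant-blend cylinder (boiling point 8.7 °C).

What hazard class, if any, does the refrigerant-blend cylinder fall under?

Class 2.1

Refrigerant-blend cylinder: boiling point 8.7 °C < 20 °C → Class 2.1 (Flammable Gas).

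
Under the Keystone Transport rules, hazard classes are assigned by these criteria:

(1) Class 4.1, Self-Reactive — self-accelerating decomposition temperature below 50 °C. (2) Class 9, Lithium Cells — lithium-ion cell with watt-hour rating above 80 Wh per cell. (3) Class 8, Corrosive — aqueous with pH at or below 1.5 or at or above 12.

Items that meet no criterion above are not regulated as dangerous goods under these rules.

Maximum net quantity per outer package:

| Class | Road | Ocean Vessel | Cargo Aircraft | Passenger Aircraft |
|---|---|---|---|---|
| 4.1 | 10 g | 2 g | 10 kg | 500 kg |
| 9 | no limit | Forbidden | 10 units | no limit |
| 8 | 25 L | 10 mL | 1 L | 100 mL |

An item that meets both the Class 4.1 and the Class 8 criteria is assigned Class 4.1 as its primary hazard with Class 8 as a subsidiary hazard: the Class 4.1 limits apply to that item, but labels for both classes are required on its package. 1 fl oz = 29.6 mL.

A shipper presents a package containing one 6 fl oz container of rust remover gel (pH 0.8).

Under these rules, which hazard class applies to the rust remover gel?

With pH 0.8 (≤ 1.5), the rust remover gel falls in Class 8.

Class 8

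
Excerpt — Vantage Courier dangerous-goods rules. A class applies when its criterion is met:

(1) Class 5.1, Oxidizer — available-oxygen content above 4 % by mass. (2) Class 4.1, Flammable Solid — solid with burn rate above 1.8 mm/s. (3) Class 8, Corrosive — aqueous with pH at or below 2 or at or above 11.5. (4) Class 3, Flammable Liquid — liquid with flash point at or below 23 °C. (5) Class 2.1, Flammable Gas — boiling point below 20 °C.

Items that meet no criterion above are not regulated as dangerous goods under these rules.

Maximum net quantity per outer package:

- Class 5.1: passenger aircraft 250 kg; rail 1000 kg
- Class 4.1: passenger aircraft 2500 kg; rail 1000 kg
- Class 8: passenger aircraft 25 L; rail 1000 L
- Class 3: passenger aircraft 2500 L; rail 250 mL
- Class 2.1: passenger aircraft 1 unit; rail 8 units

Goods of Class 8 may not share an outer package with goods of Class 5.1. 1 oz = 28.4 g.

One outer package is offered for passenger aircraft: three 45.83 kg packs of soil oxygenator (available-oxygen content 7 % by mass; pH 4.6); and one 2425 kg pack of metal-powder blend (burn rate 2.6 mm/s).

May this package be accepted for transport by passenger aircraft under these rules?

Yes

The soil oxygenator has available-oxygen content 7 % by mass, which is > 4 % by mass, so it is Class 5.1 (Oxidizer).
Metal-powder blend: burn rate 2.6 mm/s > 1.8 mm/s → Class 4.1 (Flammable Solid).
Class 5.1 quantity: three 45.83 kg packs = 137.49 kg.
137.49 kg is within the passenger aircraft limit of 250 kg for Class 5.1.
Class 4.1 quantity: 2425 kg.
2425 kg is within the passenger aircraft limit of 2500 kg for Class 4.1.
The segregation rule (Class 8 with Class 5.1) does not apply to Class 5.1 with Class 4.1.
Every hazard class is within its passenger aircraft limit and no segregation rule is violated.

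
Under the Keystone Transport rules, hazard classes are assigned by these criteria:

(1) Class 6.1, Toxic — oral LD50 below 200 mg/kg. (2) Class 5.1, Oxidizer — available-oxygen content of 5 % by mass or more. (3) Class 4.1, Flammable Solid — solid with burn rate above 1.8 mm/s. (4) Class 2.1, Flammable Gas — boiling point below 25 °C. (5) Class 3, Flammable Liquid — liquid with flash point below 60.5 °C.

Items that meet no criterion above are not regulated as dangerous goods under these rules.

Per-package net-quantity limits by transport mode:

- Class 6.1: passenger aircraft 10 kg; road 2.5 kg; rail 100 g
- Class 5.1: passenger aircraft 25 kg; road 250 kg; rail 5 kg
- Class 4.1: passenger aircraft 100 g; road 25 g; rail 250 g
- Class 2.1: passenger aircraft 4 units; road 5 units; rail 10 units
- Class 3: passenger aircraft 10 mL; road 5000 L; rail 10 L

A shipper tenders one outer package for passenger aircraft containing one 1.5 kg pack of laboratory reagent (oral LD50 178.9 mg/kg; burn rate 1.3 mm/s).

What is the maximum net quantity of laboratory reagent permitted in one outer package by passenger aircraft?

The laboratory reagent has oral LD50 178.9 mg/kg, which is < 200 mg/kg, so it is Class 6.1 (Toxic).
The passenger aircraft limit for Class 6.1 is 10 kg.

10 kg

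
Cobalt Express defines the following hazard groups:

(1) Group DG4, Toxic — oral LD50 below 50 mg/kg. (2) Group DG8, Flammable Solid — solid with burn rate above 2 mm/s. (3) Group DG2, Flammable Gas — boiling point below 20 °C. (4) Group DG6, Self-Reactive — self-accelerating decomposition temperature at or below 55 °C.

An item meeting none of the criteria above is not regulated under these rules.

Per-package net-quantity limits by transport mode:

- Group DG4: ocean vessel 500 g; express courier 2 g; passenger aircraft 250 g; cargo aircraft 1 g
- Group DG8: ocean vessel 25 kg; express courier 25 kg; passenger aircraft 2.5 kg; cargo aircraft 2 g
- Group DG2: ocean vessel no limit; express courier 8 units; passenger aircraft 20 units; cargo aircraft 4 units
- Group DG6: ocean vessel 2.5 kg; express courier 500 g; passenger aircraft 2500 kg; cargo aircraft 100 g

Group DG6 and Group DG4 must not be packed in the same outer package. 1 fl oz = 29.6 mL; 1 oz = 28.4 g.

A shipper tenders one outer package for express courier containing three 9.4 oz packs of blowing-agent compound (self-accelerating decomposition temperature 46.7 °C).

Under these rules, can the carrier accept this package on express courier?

The blowing-agent compound has self-accelerating decomposition temperature 46.7 °C, which is ≤ 55 °C, so it is Group DG6 (Self-Reactive).
Group DG6 quantity: three 9.4 oz packs = 800.88 g.
800.88 g exceeds the express courier limit of 500 g for Group DG6.

No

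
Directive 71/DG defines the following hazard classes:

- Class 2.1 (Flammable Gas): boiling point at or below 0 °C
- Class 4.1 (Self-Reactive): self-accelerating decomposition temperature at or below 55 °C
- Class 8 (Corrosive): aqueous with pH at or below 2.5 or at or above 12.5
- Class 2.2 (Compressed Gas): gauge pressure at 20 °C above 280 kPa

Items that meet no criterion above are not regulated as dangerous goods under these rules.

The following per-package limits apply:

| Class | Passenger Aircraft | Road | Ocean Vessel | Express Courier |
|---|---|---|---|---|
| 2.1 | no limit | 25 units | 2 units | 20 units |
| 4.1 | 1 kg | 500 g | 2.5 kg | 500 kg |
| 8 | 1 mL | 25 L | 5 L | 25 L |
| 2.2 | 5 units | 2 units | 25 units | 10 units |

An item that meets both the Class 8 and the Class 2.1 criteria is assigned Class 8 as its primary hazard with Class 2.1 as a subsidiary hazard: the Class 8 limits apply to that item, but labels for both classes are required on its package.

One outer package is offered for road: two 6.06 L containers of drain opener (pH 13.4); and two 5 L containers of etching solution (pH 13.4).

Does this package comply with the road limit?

Drain opener: pH 13.4 ≥ 12.5 → Class 8 (Corrosive).
The etching solution has pH 13.4, which is ≥ 12.5, so it is Class 8 (Corrosive).
Total Class 8: (two 6.06 L containers = 12.12 L) + (two 5 L containers = 10 L) = 22.12 L.
22.12 L ≤ 25 L (road limit, Class 8) — within limit.

Yes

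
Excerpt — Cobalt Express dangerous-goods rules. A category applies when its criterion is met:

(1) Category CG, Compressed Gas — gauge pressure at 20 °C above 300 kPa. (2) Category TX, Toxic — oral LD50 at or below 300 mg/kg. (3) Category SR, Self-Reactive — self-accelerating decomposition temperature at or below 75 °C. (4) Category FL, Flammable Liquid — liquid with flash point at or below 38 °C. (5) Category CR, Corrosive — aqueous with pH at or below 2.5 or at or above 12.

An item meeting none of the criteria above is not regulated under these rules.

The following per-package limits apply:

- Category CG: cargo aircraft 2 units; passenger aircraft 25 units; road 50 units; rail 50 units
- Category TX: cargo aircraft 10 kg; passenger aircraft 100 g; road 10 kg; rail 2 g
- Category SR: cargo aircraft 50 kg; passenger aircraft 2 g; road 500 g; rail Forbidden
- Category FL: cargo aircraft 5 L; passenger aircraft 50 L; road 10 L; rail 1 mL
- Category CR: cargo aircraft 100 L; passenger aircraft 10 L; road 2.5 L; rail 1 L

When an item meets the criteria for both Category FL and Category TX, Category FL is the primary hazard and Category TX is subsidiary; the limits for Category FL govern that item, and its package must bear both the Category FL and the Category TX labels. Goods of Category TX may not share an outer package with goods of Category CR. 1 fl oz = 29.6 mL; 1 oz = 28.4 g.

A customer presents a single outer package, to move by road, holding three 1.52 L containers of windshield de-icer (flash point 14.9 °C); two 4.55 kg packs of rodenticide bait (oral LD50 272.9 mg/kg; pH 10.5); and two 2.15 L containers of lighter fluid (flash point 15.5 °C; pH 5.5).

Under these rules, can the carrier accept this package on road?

Windshield de-icer: flash point 14.9 °C ≤ 38 °C → Category FL (Flammable Liquid).
With oral LD50 272.9 mg/kg (≤ 300 mg/kg), the rodenticide bait falls in Category TX.
Flash point 15.5 °C meets the Category FL criterion (Flammable Liquid), so the lighter fluid is Category FL.
Category TX quantity: two 4.55 kg packs = 9.1 kg.
9.1 kg ≤ 10 kg (road limit, Category TX) — within limit.
Category FL net quantity: (three 1.52 L containers = 4.56 L) + (two 2.15 L containers = 4.3 L) = 8.86 L.
8.86 L ≤ 10 L (road limit, Category FL) — within limit.
The segregation rule (Category TX with Category CR) does not apply to Category TX with Category FL.
Every hazard category is within its road limit and no segregation rule is violated.

Yes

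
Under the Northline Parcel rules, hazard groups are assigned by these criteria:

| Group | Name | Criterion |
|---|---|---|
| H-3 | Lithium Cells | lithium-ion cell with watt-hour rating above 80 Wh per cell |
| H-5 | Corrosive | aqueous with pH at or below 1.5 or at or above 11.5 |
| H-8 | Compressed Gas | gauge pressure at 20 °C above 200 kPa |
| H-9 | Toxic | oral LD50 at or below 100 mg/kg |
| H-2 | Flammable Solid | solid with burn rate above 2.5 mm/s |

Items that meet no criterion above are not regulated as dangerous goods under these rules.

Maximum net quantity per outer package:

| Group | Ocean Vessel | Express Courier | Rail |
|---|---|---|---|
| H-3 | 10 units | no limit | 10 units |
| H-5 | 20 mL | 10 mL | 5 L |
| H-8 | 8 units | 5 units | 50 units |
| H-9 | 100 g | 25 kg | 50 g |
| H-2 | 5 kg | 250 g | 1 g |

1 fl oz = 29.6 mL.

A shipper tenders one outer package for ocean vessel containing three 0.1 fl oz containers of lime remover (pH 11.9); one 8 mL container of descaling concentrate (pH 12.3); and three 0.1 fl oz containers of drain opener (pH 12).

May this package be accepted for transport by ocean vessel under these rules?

The lime remover has pH 11.9, which is ≥ 11.5, so it is Group H-5 (Corrosive).
pH 12.3 meets the Group H-5 criterion (Corrosive), so the descaling concentrate is Group H-5.
The drain opener has pH 12, which is ≥ 11.5, so it is Group H-5 (Corrosive).
Group H-5 net quantity: (three 0.1 fl oz containers = 8.88 mL) + 8 mL + (three 0.1 fl oz containers = 8.88 mL) = 25.76 mL.
That exceeds the Group H-5 ocean vessel limit of 20 mL.

No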